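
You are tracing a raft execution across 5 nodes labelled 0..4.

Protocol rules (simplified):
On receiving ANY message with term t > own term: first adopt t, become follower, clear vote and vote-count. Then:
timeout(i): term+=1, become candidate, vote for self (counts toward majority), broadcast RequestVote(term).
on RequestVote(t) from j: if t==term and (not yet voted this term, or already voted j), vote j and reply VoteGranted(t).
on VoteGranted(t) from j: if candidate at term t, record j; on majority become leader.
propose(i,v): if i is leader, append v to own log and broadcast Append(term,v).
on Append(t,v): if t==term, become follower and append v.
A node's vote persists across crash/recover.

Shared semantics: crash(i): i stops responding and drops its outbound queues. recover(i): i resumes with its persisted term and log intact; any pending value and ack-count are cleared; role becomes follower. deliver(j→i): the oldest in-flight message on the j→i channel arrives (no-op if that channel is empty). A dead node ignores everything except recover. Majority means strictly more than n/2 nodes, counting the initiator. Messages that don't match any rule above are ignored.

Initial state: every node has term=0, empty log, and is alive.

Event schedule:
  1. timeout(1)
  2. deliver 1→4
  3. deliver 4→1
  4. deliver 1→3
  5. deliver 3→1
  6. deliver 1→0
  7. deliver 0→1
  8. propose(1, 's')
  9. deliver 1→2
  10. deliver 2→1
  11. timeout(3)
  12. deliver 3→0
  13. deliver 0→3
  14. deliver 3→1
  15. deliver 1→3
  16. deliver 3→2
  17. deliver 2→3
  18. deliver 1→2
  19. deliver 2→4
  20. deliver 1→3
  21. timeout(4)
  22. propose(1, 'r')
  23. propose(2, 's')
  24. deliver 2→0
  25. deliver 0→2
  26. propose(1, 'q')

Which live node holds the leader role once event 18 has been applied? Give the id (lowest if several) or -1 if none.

[1] timeout(1) → N1(cand t1 [-])
[2] deliver 1→4 → N4(foll t1 [-])
[3] deliver 4→1 → ∅
[4] deliver 1→3 → N3(foll t1 [-])
[5] deliver 3→1 → N1(lead t1 [-])
[6] deliver 1→0 → N0(foll t1 [-])
[7] deliver 0→1 → ∅
[8] propose(1,'s') → N1(lead t1 [s])
[9] deliver 1→2 → N2(foll t1 [-])
[10] deliver 2→1 → ∅
[11] timeout(3) → N3(cand t2 [-])
[12] deliver 3→0 → N0(foll t2 [-])
[13] deliver 0→3 → ∅
[14] deliver 3→1 → N1(foll t2 [s])
[15] deliver 1→3 → ∅
[16] deliver 3→2 → N2(foll t2 [-])
[17] deliver 2→3 → N3(lead t2 [-])
[18] deliver 1→2 → ∅

3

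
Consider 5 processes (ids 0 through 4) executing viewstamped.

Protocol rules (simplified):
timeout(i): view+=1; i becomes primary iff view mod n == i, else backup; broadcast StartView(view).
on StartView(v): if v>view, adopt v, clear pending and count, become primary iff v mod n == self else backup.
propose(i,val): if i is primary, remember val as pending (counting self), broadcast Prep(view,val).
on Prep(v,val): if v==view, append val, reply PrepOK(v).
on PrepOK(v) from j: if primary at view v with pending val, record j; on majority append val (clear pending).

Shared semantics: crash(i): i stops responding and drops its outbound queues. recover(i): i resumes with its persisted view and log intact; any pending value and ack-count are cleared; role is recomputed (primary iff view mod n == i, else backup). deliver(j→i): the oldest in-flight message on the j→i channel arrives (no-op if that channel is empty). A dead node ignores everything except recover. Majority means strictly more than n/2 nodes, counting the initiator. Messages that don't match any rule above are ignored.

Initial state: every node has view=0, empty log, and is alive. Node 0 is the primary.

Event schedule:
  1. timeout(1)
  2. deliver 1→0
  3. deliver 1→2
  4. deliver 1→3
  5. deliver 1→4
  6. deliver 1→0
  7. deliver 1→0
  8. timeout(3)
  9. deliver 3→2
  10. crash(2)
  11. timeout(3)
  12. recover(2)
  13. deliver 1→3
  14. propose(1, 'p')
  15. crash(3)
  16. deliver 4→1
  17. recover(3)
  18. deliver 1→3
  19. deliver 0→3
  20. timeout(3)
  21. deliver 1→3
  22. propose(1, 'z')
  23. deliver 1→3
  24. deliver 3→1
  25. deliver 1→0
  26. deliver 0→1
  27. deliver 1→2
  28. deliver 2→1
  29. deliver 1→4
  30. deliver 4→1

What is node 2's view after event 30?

2

e1 timeout(1): 1[prim,v=1,-]
e2 deliver 1→0: 0[back,v=1,-]
e3 deliver 1→2: 2[back,v=1,-]
e4 deliver 1→3: 3[back,v=1,-]
e5 deliver 1→4: 4[back,v=1,-]
e6 deliver 1→0: ·
e7 deliver 1→0: ·
e8 timeout(3): 3[back,v=2,-]
e9 deliver 3→2: 2[prim,v=2,-]
e10 crash(2): 2[✗prim,v=2,-]
e11 timeout(3): 3[prim,v=3,-]
e12 recover(2): 2[prim,v=2,-]
e13 deliver 1→3: ·
e14 propose(1,'p'): ·
e15 crash(3): 3[✗prim,v=3,-]
e16 deliver 4→1: ·
e17 recover(3): 3[prim,v=3,-]
e18 deliver 1→3: ·
e19 deliver 0→3: ·
e20 timeout(3): 3[back,v=4,-]
e21 deliver 1→3: ·
e22 propose(1,'z'): ·
e23 deliver 1→3: ·
e24 deliver 3→1: 1[back,v=4,-]
e25 deliver 1→0: 0[back,v=1,p]
e26 deliver 0→1: ·
e27 deliver 1→2: ·
e28 deliver 2→1: ·
e29 deliver 1→4: 4[back,v=1,p]
e30 deliver 4→1: ·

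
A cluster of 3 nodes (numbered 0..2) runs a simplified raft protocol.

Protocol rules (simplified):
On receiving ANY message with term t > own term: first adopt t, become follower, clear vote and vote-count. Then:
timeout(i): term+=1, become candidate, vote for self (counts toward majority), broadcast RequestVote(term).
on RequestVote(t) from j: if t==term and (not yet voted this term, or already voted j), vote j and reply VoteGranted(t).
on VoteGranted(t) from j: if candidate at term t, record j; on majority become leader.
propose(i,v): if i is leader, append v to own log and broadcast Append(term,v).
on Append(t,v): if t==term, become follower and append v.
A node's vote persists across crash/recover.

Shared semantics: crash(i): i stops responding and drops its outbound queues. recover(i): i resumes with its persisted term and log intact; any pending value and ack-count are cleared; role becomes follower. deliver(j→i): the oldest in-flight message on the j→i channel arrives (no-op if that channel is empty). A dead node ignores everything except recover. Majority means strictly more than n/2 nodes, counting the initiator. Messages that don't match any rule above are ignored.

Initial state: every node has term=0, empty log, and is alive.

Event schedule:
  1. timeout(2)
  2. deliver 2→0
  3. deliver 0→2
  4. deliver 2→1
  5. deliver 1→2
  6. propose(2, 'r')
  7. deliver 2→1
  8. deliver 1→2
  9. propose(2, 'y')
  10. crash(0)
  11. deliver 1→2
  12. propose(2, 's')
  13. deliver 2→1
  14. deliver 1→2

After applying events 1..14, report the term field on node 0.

after 1 — timeout(2): n2:cand/t1/[-]
after 2 — deliver 2→0: n0:foll/t1/[-]
after 3 — deliver 0→2: n2:lead/t1/[-]
after 4 — deliver 2→1: n1:foll/t1/[-]
after 5 — deliver 1→2: ·
after 6 — propose(2,'r'): n2:lead/t1/[r]
after 7 — deliver 2→1: n1:foll/t1/[r]
after 8 — deliver 1→2: ·
after 9 — propose(2,'y'): n2:lead/t1/[r,y]
after 10 — crash(0): n0:✗foll/t1/[-]
after 11 — deliver 1→2: ·
after 12 — propose(2,'s'): n2:lead/t1/[r,y,s]
after 13 — deliver 2→1: n1:foll/t1/[r,y]
after 14 — deliver 1→2: ·

1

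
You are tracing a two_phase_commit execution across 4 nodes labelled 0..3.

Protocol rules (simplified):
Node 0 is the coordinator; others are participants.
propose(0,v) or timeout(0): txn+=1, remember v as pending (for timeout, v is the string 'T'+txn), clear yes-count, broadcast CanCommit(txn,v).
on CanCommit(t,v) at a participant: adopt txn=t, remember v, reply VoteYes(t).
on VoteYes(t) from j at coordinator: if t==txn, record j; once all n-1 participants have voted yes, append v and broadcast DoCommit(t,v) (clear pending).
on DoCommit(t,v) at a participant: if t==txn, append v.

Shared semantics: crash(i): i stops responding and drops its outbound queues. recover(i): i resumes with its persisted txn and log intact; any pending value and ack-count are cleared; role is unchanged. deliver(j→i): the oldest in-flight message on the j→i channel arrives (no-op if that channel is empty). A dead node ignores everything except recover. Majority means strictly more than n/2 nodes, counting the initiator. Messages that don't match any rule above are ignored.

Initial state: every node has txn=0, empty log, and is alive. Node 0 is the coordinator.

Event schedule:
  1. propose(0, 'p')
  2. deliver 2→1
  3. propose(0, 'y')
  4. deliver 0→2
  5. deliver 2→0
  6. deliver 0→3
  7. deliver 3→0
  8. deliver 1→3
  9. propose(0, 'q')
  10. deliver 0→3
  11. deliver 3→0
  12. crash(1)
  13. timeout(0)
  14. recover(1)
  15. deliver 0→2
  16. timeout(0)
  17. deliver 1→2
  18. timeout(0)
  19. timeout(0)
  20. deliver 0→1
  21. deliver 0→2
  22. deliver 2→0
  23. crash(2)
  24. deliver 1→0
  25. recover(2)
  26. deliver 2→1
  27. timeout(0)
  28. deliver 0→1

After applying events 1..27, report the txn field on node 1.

1

1. propose(0,'p'):  <0:coor t1 ->
2. deliver 2→1:  nop
3. propose(0,'y'):  <0:coor t2 ->
4. deliver 0→2:  <2:part t1 ->
5. deliver 2→0:  nop
6. deliver 0→3:  <3:part t1 ->
7. deliver 3→0:  nop
8. deliver 1→3:  nop
9. propose(0,'q'):  <0:coor t3 ->
10. deliver 0→3:  <3:part t2 ->
11. deliver 3→0:  nop
12. crash(1):  <1:✗part t0 ->
13. timeout(0):  <0:coor t4 ->
14. recover(1):  <1:part t0 ->
15. deliver 0→2:  <2:part t2 ->
16. timeout(0):  <0:coor t5 ->
17. deliver 1→2:  nop
18. timeout(0):  <0:coor t6 ->
19. timeout(0):  <0:coor t7 ->
20. deliver 0→1:  <1:part t1 ->
21. deliver 0→2:  <2:part t3 ->
22. deliver 2→0:  nop
23. crash(2):  <2:✗part t3 ->
24. deliver 1→0:  nop
25. recover(2):  <2:part t3 ->
26. deliver 2→1:  nop
27. timeout(0):  <0:coor t8 ->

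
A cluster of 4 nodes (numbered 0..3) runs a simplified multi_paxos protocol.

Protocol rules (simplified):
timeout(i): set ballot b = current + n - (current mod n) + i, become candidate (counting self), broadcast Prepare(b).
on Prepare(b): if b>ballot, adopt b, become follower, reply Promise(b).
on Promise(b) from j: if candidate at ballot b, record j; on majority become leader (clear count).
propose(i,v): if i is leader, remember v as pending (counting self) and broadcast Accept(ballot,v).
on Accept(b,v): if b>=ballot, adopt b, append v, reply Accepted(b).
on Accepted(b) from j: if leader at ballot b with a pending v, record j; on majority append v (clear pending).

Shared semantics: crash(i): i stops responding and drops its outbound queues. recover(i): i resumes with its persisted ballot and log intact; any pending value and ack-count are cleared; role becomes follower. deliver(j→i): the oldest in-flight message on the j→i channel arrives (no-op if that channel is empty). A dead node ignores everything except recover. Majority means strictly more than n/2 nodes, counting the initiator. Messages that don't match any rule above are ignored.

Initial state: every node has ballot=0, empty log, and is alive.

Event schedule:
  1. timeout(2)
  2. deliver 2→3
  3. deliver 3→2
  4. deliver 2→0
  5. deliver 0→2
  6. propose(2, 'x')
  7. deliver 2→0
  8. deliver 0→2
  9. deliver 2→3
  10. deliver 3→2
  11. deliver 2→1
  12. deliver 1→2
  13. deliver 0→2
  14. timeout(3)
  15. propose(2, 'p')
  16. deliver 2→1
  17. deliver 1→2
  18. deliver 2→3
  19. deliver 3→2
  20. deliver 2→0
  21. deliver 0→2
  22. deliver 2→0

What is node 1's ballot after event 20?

step 1 timeout(2): 2={cand,b=6,log=-}
step 2 deliver 2→3: 3={foll,b=6,log=-}
step 3 deliver 3→2: —
step 4 deliver 2→0: 0={foll,b=6,log=-}
step 5 deliver 0→2: 2={lead,b=6,log=-}
step 6 propose(2,'x'): —
step 7 deliver 2→0: 0={foll,b=6,log=x}
step 8 deliver 0→2: —
step 9 deliver 2→3: 3={foll,b=6,log=x}
step 10 deliver 3→2: 2={lead,b=6,log=x}
step 11 deliver 2→1: 1={foll,b=6,log=-}
step 12 deliver 1→2: —
step 13 deliver 0→2: —
step 14 timeout(3): 3={cand,b=11,log=x}
step 15 propose(2,'p'): —
step 16 deliver 2→1: 1={foll,b=6,log=x}
step 17 deliver 1→2: —
step 18 deliver 2→3: —
step 19 deliver 3→2: 2={foll,b=11,log=x}
step 20 deliver 2→0: 0={foll,b=6,log=x,p}

6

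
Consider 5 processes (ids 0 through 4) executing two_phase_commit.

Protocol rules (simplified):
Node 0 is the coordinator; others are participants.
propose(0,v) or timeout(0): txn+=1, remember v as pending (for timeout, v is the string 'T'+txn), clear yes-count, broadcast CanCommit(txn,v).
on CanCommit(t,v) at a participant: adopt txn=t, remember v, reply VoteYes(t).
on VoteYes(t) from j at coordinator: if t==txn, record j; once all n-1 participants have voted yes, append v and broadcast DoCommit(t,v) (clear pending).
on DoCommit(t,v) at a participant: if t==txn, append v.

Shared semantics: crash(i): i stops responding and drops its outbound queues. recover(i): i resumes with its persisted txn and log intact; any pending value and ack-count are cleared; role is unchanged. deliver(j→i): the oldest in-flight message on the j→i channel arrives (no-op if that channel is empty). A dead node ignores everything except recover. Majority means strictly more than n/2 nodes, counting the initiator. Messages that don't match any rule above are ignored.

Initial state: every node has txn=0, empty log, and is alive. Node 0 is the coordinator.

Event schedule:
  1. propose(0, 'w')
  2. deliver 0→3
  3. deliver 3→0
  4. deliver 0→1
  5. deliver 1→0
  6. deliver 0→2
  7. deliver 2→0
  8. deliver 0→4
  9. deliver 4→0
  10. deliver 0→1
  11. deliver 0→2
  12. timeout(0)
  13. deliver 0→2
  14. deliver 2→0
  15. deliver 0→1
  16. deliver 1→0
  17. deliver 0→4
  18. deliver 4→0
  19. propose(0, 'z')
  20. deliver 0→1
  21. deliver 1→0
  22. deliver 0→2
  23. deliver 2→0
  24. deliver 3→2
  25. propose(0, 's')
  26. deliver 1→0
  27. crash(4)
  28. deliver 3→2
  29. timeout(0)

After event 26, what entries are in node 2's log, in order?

[1] propose(0,'w') → N0(coor t1 [-])
[2] deliver 0→3 → N3(part t1 [-])
[3] deliver 3→0 → ∅
[4] deliver 0→1 → N1(part t1 [-])
[5] deliver 1→0 → ∅
[6] deliver 0→2 → N2(part t1 [-])
[7] deliver 2→0 → ∅
[8] deliver 0→4 → N4(part t1 [-])
[9] deliver 4→0 → N0(coor t1 [w])
[10] deliver 0→1 → N1(part t1 [w])
[11] deliver 0→2 → N2(part t1 [w])
[12] timeout(0) → N0(coor t2 [w])
[13] deliver 0→2 → N2(part t2 [w])
[14] deliver 2→0 → ∅
[15] deliver 0→1 → N1(part t2 [w])
[16] deliver 1→0 → ∅
[17] deliver 0→4 → N4(part t1 [w])
[18] deliver 4→0 → ∅
[19] propose(0,'z') → N0(coor t3 [w])
[20] deliver 0→1 → N1(part t3 [w])
[21] deliver 1→0 → ∅
[22] deliver 0→2 → N2(part t3 [w])
[23] deliver 2→0 → ∅
[24] deliver 3→2 → ∅
[25] propose(0,'s') → N0(coor t4 [w])
[26] deliver 1→0 → ∅

w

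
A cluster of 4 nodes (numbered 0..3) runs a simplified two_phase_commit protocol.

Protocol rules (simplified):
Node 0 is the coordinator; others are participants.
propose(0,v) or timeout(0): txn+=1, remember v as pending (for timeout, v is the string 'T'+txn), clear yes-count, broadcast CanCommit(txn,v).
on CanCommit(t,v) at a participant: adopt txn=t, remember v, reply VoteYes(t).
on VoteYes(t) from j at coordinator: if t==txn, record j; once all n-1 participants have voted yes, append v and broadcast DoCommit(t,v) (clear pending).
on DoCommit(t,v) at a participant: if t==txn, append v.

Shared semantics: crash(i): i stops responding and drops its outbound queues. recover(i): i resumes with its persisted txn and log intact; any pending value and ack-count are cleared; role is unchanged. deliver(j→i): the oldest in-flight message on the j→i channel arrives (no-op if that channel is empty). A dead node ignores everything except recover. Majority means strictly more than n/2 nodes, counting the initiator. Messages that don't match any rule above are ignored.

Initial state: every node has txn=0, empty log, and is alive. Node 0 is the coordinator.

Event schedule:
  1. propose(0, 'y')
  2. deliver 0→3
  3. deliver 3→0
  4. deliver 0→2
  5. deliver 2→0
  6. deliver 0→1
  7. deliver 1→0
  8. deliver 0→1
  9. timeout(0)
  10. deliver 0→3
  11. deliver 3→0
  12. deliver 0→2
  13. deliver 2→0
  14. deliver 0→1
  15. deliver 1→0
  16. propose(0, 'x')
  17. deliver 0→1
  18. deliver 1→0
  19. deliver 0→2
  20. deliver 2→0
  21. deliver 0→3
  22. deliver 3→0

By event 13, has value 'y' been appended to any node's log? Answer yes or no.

step 1 propose(0,'y'): 0={coor,t=1,log=-}
step 2 deliver 0→3: 3={part,t=1,log=-}
step 3 deliver 3→0: —
step 4 deliver 0→2: 2={part,t=1,log=-}
step 5 deliver 2→0: —
step 6 deliver 0→1: 1={part,t=1,log=-}
step 7 deliver 1→0: 0={coor,t=1,log=y}
step 8 deliver 0→1: 1={part,t=1,log=y}
step 9 timeout(0): 0={coor,t=2,log=y}
step 10 deliver 0→3: 3={part,t=1,log=y}
step 11 deliver 3→0: —
step 12 deliver 0→2: 2={part,t=1,log=y}
step 13 deliver 2→0: —

yes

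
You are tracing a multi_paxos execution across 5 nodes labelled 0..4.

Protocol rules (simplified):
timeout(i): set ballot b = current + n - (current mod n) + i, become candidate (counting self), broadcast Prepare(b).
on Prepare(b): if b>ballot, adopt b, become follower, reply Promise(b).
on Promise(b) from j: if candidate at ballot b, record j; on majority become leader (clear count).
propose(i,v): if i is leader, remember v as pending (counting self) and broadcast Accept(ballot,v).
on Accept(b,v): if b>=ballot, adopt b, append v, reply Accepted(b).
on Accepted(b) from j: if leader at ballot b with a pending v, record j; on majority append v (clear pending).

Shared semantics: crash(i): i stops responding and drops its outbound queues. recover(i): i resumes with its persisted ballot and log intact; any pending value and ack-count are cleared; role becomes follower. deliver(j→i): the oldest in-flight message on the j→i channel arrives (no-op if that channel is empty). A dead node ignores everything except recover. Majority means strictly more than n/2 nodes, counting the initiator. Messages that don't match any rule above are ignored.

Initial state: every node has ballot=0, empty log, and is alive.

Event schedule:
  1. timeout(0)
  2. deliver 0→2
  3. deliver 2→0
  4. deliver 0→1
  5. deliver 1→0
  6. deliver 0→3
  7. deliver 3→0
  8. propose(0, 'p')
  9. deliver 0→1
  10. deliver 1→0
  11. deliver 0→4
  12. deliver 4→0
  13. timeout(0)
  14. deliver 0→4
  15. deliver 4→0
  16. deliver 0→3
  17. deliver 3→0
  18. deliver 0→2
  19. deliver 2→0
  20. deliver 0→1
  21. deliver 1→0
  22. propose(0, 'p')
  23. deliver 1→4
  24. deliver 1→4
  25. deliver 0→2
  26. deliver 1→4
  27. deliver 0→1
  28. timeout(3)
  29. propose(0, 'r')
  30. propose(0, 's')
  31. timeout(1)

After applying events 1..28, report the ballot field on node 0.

e1 timeout(0): 0[cand,b=5,-]
e2 deliver 0→2: 2[foll,b=5,-]
e3 deliver 2→0: ·
e4 deliver 0→1: 1[foll,b=5,-]
e5 deliver 1→0: 0[lead,b=5,-]
e6 deliver 0→3: 3[foll,b=5,-]
e7 deliver 3→0: ·
e8 propose(0,'p'): ·
e9 deliver 0→1: 1[foll,b=5,p]
e10 deliver 1→0: ·
e11 deliver 0→4: 4[foll,b=5,-]
e12 deliver 4→0: ·
e13 timeout(0): 0[cand,b=10,-]
e14 deliver 0→4: 4[foll,b=5,p]
e15 deliver 4→0: ·
e16 deliver 0→3: 3[foll,b=5,p]
e17 deliver 3→0: ·
e18 deliver 0→2: 2[foll,b=5,p]
e19 deliver 2→0: ·
e20 deliver 0→1: 1[foll,b=10,p]
e21 deliver 1→0: ·
e22 propose(0,'p'): ·
e23 deliver 1→4: ·
e24 deliver 1→4: ·
e25 deliver 0→2: 2[foll,b=10,p]
e26 deliver 1→4: ·
e27 deliver 0→1: ·
e28 timeout(3): 3[cand,b=13,p]

10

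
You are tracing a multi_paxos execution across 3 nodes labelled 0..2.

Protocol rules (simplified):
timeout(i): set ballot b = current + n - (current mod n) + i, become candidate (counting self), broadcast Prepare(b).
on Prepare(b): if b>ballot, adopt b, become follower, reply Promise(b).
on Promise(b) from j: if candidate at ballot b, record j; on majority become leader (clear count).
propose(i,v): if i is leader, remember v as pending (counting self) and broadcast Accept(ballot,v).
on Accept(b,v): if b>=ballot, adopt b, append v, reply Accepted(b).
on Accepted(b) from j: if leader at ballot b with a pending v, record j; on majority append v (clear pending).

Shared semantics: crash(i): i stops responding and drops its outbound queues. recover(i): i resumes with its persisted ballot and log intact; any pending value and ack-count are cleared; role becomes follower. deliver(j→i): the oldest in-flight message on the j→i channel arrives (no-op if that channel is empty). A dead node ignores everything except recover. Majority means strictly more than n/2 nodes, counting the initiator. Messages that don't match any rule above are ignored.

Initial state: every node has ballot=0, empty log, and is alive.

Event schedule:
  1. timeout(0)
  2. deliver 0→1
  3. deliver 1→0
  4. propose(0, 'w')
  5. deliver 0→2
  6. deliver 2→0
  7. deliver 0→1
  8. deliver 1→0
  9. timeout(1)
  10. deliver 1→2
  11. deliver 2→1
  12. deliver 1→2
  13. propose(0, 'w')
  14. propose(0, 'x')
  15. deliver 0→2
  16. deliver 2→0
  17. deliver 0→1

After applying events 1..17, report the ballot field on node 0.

e1 timeout(0): 0[cand,b=3,-]
e2 deliver 0→1: 1[foll,b=3,-]
e3 deliver 1→0: 0[lead,b=3,-]
e4 propose(0,'w'): ·
e5 deliver 0→2: 2[foll,b=3,-]
e6 deliver 2→0: ·
e7 deliver 0→1: 1[foll,b=3,w]
e8 deliver 1→0: 0[lead,b=3,w]
e9 timeout(1): 1[cand,b=7,w]
e10 deliver 1→2: 2[foll,b=7,-]
e11 deliver 2→1: 1[lead,b=7,w]
e12 deliver 1→2: ·
e13 propose(0,'w'): ·
e14 propose(0,'x'): ·
e15 deliver 0→2: ·
e16 deliver 2→0: ·
e17 deliver 0→1: ·

3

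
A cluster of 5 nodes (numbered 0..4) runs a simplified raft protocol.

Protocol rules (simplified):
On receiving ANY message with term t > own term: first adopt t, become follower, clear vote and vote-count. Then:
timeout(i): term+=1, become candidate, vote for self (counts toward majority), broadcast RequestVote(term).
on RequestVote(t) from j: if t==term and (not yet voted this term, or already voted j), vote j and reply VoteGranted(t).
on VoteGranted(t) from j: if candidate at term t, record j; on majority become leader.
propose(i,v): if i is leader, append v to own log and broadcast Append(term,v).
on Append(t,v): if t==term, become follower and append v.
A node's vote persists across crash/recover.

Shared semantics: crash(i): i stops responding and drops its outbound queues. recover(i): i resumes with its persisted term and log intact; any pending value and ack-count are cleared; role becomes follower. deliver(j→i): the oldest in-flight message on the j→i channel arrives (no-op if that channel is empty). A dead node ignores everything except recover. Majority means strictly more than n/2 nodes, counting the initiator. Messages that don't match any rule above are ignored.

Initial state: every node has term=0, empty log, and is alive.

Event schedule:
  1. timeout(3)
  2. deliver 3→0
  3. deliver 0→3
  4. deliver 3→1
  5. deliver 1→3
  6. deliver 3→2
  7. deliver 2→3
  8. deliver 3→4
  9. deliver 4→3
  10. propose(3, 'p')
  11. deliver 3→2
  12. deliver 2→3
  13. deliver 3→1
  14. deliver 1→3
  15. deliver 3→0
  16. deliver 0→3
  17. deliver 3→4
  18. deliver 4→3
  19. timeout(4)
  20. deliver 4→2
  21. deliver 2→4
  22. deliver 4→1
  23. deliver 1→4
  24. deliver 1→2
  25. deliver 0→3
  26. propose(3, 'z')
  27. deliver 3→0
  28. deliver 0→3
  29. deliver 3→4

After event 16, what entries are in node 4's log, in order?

1. timeout(3):  <3:cand t1 ->
2. deliver 3→0:  <0:foll t1 ->
3. deliver 0→3:  nop
4. deliver 3→1:  <1:foll t1 ->
5. deliver 1→3:  <3:lead t1 ->
6. deliver 3→2:  <2:foll t1 ->
7. deliver 2→3:  nop
8. deliver 3→4:  <4:foll t1 ->
9. deliver 4→3:  nop
10. propose(3,'p'):  <3:lead t1 p>
11. deliver 3→2:  <2:foll t1 p>
12. deliver 2→3:  nop
13. deliver 3→1:  <1:foll t1 p>
14. deliver 1→3:  nop
15. deliver 3→0:  <0:foll t1 p>
16. deliver 0→3:  nop

empty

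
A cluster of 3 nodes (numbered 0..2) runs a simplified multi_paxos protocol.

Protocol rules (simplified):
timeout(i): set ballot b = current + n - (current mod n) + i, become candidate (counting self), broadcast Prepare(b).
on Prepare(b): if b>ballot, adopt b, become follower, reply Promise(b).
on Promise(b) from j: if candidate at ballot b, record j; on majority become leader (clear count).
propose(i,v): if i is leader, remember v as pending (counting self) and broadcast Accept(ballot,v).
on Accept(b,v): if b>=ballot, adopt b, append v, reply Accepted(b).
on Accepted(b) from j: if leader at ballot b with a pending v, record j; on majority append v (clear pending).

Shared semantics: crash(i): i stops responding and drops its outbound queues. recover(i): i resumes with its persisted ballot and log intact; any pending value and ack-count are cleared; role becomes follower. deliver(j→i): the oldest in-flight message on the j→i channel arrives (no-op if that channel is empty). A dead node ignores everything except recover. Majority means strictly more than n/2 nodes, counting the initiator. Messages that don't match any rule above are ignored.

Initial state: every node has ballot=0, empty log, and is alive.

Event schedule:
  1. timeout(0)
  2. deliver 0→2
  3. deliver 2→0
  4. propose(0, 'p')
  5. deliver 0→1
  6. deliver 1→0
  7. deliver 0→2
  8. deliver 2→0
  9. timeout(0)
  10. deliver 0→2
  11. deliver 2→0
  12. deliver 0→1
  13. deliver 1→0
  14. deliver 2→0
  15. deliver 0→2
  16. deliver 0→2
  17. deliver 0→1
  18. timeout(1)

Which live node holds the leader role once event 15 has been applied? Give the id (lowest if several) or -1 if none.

e1 timeout(0): 0[cand,b=3,-]
e2 deliver 0→2: 2[foll,b=3,-]
e3 deliver 2→0: 0[lead,b=3,-]
e4 propose(0,'p'): ·
e5 deliver 0→1: 1[foll,b=3,-]
e6 deliver 1→0: ·
e7 deliver 0→2: 2[foll,b=3,p]
e8 deliver 2→0: 0[lead,b=3,p]
e9 timeout(0): 0[cand,b=6,p]
e10 deliver 0→2: 2[foll,b=6,p]
e11 deliver 2→0: 0[lead,b=6,p]
e12 deliver 0→1: 1[foll,b=3,p]
e13 deliver 1→0: ·
e14 deliver 2→0: ·
e15 deliver 0→2: ·

0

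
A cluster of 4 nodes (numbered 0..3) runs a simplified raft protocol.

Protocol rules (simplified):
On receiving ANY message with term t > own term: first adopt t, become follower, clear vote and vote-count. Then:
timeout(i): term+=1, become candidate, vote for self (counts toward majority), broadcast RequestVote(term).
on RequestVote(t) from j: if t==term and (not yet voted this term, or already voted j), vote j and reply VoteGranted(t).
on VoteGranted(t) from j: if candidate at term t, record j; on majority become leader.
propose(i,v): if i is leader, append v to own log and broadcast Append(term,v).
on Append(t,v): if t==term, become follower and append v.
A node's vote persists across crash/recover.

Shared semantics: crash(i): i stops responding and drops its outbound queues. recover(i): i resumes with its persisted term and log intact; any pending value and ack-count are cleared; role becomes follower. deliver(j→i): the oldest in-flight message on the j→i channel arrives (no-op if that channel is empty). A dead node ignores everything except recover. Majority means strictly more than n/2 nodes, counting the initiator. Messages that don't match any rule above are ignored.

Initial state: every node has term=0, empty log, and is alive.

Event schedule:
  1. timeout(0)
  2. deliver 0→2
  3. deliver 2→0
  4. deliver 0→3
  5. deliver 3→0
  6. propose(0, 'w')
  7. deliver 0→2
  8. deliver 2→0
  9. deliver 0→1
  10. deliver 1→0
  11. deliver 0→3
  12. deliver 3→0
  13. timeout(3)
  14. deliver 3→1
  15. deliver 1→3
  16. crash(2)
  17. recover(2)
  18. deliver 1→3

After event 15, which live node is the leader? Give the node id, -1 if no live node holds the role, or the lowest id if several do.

e1 timeout(0): 0[cand,t=1,-]
e2 deliver 0→2: 2[foll,t=1,-]
e3 deliver 2→0: ·
e4 deliver 0→3: 3[foll,t=1,-]
e5 deliver 3→0: 0[lead,t=1,-]
e6 propose(0,'w'): 0[lead,t=1,w]
e7 deliver 0→2: 2[foll,t=1,w]
e8 deliver 2→0: ·
e9 deliver 0→1: 1[foll,t=1,-]
e10 deliver 1→0: ·
e11 deliver 0→3: 3[foll,t=1,w]
e12 deliver 3→0: ·
e13 timeout(3): 3[cand,t=2,w]
e14 deliver 3→1: 1[foll,t=2,-]
e15 deliver 1→3: ·

0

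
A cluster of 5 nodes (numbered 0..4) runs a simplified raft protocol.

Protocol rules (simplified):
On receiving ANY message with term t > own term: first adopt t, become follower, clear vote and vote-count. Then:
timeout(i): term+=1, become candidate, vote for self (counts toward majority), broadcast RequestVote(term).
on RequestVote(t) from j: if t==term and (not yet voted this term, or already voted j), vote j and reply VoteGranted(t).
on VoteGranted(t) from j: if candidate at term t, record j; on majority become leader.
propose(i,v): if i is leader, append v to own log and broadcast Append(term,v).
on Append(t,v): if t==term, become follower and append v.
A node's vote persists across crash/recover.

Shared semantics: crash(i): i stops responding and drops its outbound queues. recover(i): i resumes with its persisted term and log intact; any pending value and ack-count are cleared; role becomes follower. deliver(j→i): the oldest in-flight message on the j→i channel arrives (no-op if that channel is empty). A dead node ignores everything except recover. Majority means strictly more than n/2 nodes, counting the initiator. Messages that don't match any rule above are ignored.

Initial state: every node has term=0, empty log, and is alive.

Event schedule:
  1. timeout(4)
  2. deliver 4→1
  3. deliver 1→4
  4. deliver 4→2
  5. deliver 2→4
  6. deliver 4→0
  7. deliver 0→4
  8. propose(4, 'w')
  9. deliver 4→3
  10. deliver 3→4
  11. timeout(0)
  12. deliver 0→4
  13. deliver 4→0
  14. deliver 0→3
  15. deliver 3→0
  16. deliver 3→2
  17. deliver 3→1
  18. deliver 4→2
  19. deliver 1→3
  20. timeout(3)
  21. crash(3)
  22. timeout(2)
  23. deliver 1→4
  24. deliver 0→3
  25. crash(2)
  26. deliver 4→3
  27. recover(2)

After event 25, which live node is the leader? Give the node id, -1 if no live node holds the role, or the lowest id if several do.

[1] timeout(4) → N4(cand t1 [-])
[2] deliver 4→1 → N1(foll t1 [-])
[3] deliver 1→4 → ∅
[4] deliver 4→2 → N2(foll t1 [-])
[5] deliver 2→4 → N4(lead t1 [-])
[6] deliver 4→0 → N0(foll t1 [-])
[7] deliver 0→4 → ∅
[8] propose(4,'w') → N4(lead t1 [w])
[9] deliver 4→3 → N3(foll t1 [-])
[10] deliver 3→4 → ∅
[11] timeout(0) → N0(cand t2 [-])
[12] deliver 0→4 → N4(foll t2 [w])
[13] deliver 4→0 → ∅
[14] deliver 0→3 → N3(foll t2 [-])
[15] deliver 3→0 → ∅
[16] deliver 3→2 → ∅
[17] deliver 3→1 → ∅
[18] deliver 4→2 → N2(foll t1 [w])
[19] deliver 1→3 → ∅
[20] timeout(3) → N3(cand t3 [-])
[21] crash(3) → N3(✗cand t3 [-])
[22] timeout(2) → N2(cand t2 [w])
[23] deliver 1→4 → ∅
[24] deliver 0→3 → ∅
[25] crash(2) → N2(✗cand t2 [w])

-1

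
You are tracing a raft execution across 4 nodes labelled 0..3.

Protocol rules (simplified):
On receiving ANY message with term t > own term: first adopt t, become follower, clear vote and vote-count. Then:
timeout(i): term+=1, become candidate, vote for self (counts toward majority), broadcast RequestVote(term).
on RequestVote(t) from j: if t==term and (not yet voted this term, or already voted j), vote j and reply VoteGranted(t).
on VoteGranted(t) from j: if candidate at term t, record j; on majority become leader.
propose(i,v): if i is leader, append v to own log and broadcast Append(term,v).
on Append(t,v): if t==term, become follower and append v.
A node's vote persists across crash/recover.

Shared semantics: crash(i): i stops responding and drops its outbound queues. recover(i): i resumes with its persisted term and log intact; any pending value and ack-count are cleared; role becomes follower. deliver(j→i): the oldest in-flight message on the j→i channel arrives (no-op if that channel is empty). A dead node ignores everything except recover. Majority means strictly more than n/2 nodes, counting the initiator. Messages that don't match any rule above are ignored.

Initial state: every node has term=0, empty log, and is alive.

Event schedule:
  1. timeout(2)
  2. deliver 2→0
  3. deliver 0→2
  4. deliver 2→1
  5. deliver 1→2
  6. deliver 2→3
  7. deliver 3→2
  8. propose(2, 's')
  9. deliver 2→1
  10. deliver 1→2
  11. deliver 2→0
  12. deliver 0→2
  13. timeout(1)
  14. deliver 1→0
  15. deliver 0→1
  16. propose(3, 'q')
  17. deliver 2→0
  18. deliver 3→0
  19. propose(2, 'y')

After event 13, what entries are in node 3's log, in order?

empty

after 1 — timeout(2): n2:cand/t1/[-]
after 2 — deliver 2→0: n0:foll/t1/[-]
after 3 — deliver 0→2: ·
after 4 — deliver 2→1: n1:foll/t1/[-]
after 5 — deliver 1→2: n2:lead/t1/[-]
after 6 — deliver 2→3: n3:foll/t1/[-]
after 7 — deliver 3→2: ·
after 8 — propose(2,'s'): n2:lead/t1/[s]
after 9 — deliver 2→1: n1:foll/t1/[s]
after 10 — deliver 1→2: ·
after 11 — deliver 2→0: n0:foll/t1/[s]
after 12 — deliver 0→2: ·
after 13 — timeout(1): n1:cand/t2/[s]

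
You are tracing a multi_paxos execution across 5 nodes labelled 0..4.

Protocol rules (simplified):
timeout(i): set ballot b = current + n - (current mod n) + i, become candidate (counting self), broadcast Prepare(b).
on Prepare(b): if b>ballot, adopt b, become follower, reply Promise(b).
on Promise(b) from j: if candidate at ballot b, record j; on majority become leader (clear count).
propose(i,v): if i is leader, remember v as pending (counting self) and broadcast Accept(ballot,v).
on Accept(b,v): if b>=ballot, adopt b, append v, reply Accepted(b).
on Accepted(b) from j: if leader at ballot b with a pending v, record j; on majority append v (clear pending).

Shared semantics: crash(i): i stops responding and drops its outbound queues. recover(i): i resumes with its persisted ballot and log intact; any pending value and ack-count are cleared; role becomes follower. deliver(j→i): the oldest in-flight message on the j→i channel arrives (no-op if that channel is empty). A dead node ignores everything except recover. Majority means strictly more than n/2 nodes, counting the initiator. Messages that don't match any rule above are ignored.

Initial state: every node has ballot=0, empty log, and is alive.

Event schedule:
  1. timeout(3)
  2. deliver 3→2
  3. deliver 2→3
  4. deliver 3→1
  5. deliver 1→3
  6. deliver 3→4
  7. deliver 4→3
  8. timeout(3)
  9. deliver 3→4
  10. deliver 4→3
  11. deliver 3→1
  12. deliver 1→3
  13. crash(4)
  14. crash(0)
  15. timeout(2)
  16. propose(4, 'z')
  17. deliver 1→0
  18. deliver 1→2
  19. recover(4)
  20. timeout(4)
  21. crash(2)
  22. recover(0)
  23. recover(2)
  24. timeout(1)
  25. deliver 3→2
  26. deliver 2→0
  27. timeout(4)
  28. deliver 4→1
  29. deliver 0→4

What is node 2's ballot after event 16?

12

e1 timeout(3): 3[cand,b=8,-]
e2 deliver 3→2: 2[foll,b=8,-]
e3 deliver 2→3: ·
e4 deliver 3→1: 1[foll,b=8,-]
e5 deliver 1→3: 3[lead,b=8,-]
e6 deliver 3→4: 4[foll,b=8,-]
e7 deliver 4→3: ·
e8 timeout(3): 3[cand,b=13,-]
e9 deliver 3→4: 4[foll,b=13,-]
e10 deliver 4→3: ·
e11 deliver 3→1: 1[foll,b=13,-]
e12 deliver 1→3: 3[lead,b=13,-]
e13 crash(4): 4[✗foll,b=13,-]
e14 crash(0): 0[✗foll,b=0,-]
e15 timeout(2): 2[cand,b=12,-]
e16 propose(4,'z'): ·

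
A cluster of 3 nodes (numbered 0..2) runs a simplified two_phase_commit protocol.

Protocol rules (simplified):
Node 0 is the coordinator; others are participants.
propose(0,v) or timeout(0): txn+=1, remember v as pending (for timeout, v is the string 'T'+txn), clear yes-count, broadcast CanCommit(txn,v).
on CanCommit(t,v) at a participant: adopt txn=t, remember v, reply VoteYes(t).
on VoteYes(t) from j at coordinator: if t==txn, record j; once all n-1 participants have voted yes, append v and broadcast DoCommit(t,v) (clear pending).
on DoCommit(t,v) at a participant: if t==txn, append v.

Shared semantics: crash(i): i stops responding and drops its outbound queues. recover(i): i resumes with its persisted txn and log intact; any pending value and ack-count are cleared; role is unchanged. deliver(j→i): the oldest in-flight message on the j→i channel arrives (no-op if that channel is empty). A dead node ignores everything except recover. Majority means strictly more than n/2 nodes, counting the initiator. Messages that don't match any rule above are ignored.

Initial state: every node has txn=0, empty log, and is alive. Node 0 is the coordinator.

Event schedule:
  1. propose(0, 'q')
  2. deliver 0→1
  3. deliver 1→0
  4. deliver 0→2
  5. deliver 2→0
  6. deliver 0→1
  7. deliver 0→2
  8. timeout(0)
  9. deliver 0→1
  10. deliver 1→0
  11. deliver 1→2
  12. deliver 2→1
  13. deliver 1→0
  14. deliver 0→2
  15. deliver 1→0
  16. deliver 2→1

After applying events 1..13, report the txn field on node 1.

2

[1] propose(0,'q') → N0(coor t1 [-])
[2] deliver 0→1 → N1(part t1 [-])
[3] deliver 1→0 → ∅
[4] deliver 0→2 → N2(part t1 [-])
[5] deliver 2→0 → N0(coor t1 [q])
[6] deliver 0→1 → N1(part t1 [q])
[7] deliver 0→2 → N2(part t1 [q])
[8] timeout(0) → N0(coor t2 [q])
[9] deliver 0→1 → N1(part t2 [q])
[10] deliver 1→0 → ∅
[11] deliver 1→2 → ∅
[12] deliver 2→1 → ∅
[13] deliver 1→0 → ∅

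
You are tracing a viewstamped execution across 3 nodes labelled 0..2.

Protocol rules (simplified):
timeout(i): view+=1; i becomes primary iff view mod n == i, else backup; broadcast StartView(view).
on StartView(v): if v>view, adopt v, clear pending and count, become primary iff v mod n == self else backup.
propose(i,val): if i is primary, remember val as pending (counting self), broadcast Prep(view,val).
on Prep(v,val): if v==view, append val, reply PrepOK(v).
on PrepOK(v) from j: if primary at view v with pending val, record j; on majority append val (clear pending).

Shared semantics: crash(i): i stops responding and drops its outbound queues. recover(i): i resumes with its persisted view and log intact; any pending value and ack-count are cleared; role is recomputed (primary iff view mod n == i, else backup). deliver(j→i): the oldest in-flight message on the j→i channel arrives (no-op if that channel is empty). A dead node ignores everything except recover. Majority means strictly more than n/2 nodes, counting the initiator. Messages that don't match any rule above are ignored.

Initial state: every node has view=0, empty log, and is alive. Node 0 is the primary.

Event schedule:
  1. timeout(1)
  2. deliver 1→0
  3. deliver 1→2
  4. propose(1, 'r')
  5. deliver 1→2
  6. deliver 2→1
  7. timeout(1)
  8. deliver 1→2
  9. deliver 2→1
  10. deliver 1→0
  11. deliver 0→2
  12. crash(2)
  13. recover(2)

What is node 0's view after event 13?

1

after 1 — timeout(1): n1:prim/v1/[-]
after 2 — deliver 1→0: n0:back/v1/[-]
after 3 — deliver 1→2: n2:back/v1/[-]
after 4 — propose(1,'r'): ·
after 5 — deliver 1→2: n2:back/v1/[r]
after 6 — deliver 2→1: n1:prim/v1/[r]
after 7 — timeout(1): n1:back/v2/[r]
after 8 — deliver 1→2: n2:prim/v2/[r]
after 9 — deliver 2→1: ·
after 10 — deliver 1→0: n0:back/v1/[r]
after 11 — deliver 0→2: ·
after 12 — crash(2): n2:✗prim/v2/[r]
after 13 — recover(2): n2:prim/v2/[r]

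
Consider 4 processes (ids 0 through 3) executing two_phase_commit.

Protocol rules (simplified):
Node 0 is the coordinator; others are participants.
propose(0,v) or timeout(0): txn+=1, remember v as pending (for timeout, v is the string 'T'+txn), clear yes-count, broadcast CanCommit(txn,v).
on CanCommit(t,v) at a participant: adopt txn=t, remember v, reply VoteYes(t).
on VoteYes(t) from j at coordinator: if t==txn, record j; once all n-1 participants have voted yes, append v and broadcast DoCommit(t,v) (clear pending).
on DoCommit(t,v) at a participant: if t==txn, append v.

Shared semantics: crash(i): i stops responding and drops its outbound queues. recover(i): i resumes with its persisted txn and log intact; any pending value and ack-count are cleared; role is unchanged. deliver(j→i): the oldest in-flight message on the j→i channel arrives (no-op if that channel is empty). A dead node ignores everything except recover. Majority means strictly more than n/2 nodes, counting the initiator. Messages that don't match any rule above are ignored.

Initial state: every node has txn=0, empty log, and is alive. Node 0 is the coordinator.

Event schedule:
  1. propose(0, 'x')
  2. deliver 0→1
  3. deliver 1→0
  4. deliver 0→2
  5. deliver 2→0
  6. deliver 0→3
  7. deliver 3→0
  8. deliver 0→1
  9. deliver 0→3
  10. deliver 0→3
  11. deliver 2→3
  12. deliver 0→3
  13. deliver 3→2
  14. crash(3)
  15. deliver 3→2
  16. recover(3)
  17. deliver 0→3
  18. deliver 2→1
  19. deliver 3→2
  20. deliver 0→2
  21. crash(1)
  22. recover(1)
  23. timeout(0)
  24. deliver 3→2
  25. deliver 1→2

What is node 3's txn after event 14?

1

e1 propose(0,'x'): 0[coor,t=1,-]
e2 deliver 0→1: 1[part,t=1,-]
e3 deliver 1→0: ·
e4 deliver 0→2: 2[part,t=1,-]
e5 deliver 2→0: ·
e6 deliver 0→3: 3[part,t=1,-]
e7 deliver 3→0: 0[coor,t=1,x]
e8 deliver 0→1: 1[part,t=1,x]
e9 deliver 0→3: 3[part,t=1,x]
e10 deliver 0→3: ·
e11 deliver 2→3: ·
e12 deliver 0→3: ·
e13 deliver 3→2: ·
e14 crash(3): 3[✗part,t=1,x]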